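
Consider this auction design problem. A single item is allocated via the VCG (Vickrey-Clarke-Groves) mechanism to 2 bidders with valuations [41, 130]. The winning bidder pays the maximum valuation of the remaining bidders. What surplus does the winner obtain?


Step 1: The winner is the agent with the highest value: agent 1 with value 130
Step 2: Values of other agents: [41]
Step 3: VCG payment = max of others' values = 41
Step 4: Surplus = 130 - 41 = 89

89


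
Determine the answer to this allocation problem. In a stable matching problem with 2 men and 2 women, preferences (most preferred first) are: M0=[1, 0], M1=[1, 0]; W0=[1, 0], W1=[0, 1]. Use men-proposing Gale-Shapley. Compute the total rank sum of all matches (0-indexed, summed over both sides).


Step 1: Run Gale-Shapley (men propose, women hold best offer):
  M0 proposes to W1; she accepts
  M1 proposes to W1; rejected
  M1 proposes to W0; she accepts
Step 2: Final matching: W0-M1, W1-M0
Step 3: 0-indexed ranks (man's rank of his match, then woman's): 1 + 0 + 0 + 0
Step 4: Total rank sum = 1

1


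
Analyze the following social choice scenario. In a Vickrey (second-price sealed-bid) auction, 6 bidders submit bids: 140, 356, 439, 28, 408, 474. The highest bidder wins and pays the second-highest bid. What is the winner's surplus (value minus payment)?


Step 1: Sort bids in descending order: 474, 439, 408, 356, 140, 28
Step 2: The winning bid is the highest: 474
Step 3: The payment equals the second-highest bid: 439
Step 4: Surplus = winner's bid - payment = 474 - 439 = 35

35


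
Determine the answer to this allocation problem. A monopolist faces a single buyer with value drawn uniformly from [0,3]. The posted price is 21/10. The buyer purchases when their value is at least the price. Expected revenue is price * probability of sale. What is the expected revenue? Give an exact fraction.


Step 1: Posted price r = 21/10, value support [0,3]
Step 2: P(v >= r) = (3 - 21/10)/3 = 3/10
Step 3: Expected revenue = r * P(v >= r) = 21/10 * 3/10
Step 4: Revenue = 63/100

63/100


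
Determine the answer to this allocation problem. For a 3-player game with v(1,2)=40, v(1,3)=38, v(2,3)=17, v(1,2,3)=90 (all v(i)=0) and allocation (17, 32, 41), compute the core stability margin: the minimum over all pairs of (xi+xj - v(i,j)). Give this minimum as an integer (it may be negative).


Step 1: Slack for coalition (1,2): x1+x2 - v12 = 49 - 40 = 9
Step 2: Slack for coalition (1,3): x1+x3 - v13 = 58 - 38 = 20
Step 3: Slack for coalition (2,3): x2+x3 - v23 = 73 - 17 = 56
Step 4: Minimum slack = min(9, 20, 56) = 9, attained by (1,2); no pair can gain by deviating, so the allocation is in the core

9


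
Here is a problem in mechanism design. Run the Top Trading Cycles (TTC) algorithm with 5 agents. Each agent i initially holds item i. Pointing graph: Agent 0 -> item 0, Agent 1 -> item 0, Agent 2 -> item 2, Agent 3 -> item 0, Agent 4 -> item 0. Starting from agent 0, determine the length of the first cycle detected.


Step 1: Trace the pointer graph from agent 0: 0 -> 0
Step 2: A cycle is detected when we revisit agent 0
Step 3: The cycle is: 0 -> 0
Step 4: Cycle length = 1

1


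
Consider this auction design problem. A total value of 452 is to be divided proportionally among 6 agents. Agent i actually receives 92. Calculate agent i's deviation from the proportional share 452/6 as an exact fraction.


Step 1: Proportional share = 452/6 = 226/3
Step 2: Agent's actual allocation = 92
Step 3: Excess = 92 - 226/3 = 50/3

50/3


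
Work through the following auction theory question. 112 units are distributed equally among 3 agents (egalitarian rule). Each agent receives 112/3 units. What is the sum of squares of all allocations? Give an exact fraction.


Step 1: Each agent's share = 112/3
Step 2: Square of each share = (112/3)^2 = 12544/9
Step 3: Sum of squares = 3 * 12544/9 = 12544/3

12544/3


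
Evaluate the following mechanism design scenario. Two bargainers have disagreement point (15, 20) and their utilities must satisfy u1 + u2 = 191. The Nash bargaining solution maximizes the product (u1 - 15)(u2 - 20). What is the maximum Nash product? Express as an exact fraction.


Step 1: The Nash solution splits surplus symmetrically above the disagreement point
Step 2: u1 = (total + d1 - d2)/2 = (191 + 15 - 20)/2 = 93
Step 3: u2 = (total - d1 + d2)/2 = (191 - 15 + 20)/2 = 98
Step 4: Nash product = (93 - 15) * (98 - 20)
Step 5: = 78 * 78 = 6084

6084


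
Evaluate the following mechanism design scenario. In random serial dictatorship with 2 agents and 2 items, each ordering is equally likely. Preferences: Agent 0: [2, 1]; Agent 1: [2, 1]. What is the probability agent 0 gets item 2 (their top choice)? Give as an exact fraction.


Step 1: Agent 0 wants item 2
Step 2: There are 2 possible orderings of agents
Step 3: In 1 orderings, agent 0 gets item 2
Step 4: Probability = 1/2

1/2


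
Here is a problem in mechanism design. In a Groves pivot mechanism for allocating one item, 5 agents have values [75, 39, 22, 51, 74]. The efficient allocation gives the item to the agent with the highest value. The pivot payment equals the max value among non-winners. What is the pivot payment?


Step 1: The efficient winner is agent 0 with value 75
Step 2: Other agents' values: [39, 22, 51, 74]
Step 3: Pivot payment = max(others) = 74
Step 4: The winner pays 74

74


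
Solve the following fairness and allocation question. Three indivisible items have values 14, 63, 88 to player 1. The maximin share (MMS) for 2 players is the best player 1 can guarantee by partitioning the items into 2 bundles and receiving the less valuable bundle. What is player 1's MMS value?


Step 1: Item values = 14, 63, 88
Step 2: Enumerate all 2-bundle partitions and take the smaller bundle:
  Partition 1: {14} vs {63,88} -> bundles 14, 151; min = 14
  Partition 2: {63} vs {14,88} -> bundles 63, 102; min = 63
  Partition 3: {88} vs {14,63} -> bundles 88, 77; min = 77
Step 3: MMS = max(14, 63, 77) = 77

77


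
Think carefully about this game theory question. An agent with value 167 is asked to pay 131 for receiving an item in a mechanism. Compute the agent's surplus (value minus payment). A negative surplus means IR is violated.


Step 1: Surplus = value - payment = 167 - 131 = 36
Step 2: IR is satisfied (surplus >= 0)

36


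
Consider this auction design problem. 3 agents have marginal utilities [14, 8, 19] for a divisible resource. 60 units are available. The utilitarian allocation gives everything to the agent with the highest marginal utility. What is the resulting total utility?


Step 1: The marginal utilities are [14, 8, 19]
Step 2: The highest marginal utility is 19
Step 3: All 60 units go to that agent
Step 4: Total utility = 19 * 60 = 1140

1140


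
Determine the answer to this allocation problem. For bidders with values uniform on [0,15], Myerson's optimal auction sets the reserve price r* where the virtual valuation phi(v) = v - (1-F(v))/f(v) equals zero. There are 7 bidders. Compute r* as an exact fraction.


Step 1: For U[0,15], F(v) = v/15 and f(v) = 1/15
Step 2: phi(v) = v - (1 - v/15)/(1/15) = v - (15 - v) = 2v - 15
Step 3: Set phi(r*) = 0: 2r* - 15 = 0
Step 4: r* = 15/2 (the number of bidders n = 7 does not enter)

15/2


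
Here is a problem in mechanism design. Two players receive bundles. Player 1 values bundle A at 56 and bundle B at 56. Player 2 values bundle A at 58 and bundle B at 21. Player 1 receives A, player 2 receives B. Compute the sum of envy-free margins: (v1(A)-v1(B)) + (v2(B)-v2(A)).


Step 1: Player 1's margin = v1(A) - v1(B) = 56 - 56 = 0
Step 2: Player 2's margin = v2(B) - v2(A) = 21 - 58 = -37
Step 3: Total margin = 0 + -37 = -37

-37


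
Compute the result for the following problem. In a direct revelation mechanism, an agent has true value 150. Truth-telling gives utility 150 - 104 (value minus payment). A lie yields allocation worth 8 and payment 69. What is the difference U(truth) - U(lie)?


Step 1: U(truth) = value - payment = 150 - 104 = 46
Step 2: U(lie) = allocation - payment = 8 - 69 = -61
Step 3: IC gap = 46 - (-61) = 107

107


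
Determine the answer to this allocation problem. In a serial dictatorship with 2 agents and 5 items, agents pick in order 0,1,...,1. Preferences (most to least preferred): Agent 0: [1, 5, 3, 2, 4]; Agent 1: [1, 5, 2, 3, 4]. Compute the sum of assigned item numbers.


Step 1: Agent 0 picks item 1
Step 2: Agent 1 picks item 5
Step 3: Sum = 1 + 5 = 6

6


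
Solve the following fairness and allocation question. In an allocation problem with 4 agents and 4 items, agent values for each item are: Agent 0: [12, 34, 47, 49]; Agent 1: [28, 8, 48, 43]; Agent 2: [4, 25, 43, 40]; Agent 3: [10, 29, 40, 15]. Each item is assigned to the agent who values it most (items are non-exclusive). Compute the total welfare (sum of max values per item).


Step 1: For each item, find the maximum value among all agents.
Step 2: Item 0 -> Agent 1 (value 28)
Step 3: Item 1 -> Agent 0 (value 34)
Step 4: Item 2 -> Agent 1 (value 48)
Step 5: Item 3 -> Agent 0 (value 49)
Step 6: Total welfare = 28 + 34 + 48 + 49 = 159

159


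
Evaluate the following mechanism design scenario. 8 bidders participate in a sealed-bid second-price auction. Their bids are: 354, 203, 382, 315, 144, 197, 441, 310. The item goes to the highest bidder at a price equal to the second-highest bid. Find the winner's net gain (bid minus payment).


Step 1: Sort bids in descending order: 441, 382, 354, 315, 310, 203, 197, 144
Step 2: The winning bid is the highest: 441
Step 3: The payment equals the second-highest bid: 382
Step 4: Surplus = winner's bid - payment = 441 - 382 = 59

59


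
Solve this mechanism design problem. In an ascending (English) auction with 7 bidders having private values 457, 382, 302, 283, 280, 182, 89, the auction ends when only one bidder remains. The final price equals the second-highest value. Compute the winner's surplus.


Step 1: Identify the highest value: 457
Step 2: Identify the second-highest value: 382
Step 3: The final price = second-highest value = 382
Step 4: Surplus = 457 - 382 = 75

75


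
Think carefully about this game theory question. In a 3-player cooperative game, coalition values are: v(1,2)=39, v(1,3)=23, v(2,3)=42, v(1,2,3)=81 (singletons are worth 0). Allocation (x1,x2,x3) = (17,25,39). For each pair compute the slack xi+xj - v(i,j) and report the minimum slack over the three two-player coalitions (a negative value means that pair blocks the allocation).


Step 1: Slack for coalition (1,2): x1+x2 - v12 = 42 - 39 = 3
Step 2: Slack for coalition (1,3): x1+x3 - v13 = 56 - 23 = 33
Step 3: Slack for coalition (2,3): x2+x3 - v23 = 64 - 42 = 22
Step 4: Minimum slack = min(3, 33, 22) = 3, attained by (1,2); no pair can gain by deviating, so the allocation is in the core

3


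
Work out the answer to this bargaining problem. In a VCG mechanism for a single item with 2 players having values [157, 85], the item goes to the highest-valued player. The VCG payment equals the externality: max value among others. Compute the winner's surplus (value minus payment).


Step 1: The winner is the agent with the highest value: agent 0 with value 157
Step 2: Values of other agents: [85]
Step 3: VCG payment = max of others' values = 85
Step 4: Surplus = 157 - 85 = 72

72


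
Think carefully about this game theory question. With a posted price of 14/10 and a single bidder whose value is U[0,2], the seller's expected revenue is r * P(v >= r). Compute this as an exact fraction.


Step 1: Posted price r = 7/5, value support [0,2]
Step 2: P(v >= r) = (2 - 7/5)/2 = 3/10
Step 3: Expected revenue = r * P(v >= r) = 7/5 * 3/10
Step 4: Revenue = 21/50

21/50


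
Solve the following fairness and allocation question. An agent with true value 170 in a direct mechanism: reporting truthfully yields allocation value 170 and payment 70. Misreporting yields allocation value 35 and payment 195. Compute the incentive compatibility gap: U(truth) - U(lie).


Step 1: U(truth) = value - payment = 170 - 70 = 100
Step 2: U(lie) = allocation - payment = 35 - 195 = -160
Step 3: IC gap = 100 - (-160) = 260

260


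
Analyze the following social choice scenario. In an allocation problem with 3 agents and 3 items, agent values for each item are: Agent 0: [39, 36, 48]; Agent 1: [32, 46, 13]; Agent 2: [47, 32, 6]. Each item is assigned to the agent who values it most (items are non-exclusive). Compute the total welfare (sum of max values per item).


Step 1: For each item, find the maximum value among all agents.
Step 2: Item 0 -> Agent 2 (value 47)
Step 3: Item 1 -> Agent 1 (value 46)
Step 4: Item 2 -> Agent 0 (value 48)
Step 5: Total welfare = 47 + 46 + 48 = 141

141


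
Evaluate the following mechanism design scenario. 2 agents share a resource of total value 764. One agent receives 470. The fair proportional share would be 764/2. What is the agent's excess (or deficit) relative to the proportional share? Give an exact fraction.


Step 1: Proportional share = 764/2 = 382
Step 2: Agent's actual allocation = 470
Step 3: Excess = 470 - 382 = 88

88


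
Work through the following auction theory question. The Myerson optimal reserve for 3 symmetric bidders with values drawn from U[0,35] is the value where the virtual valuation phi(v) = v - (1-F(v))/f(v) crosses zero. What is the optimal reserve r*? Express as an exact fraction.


Step 1: For U[0,35], F(v) = v/35 and f(v) = 1/35
Step 2: phi(v) = v - (1 - v/35)/(1/35) = v - (35 - v) = 2v - 35
Step 3: Set phi(r*) = 0: 2r* - 35 = 0
Step 4: r* = 35/2 (the number of bidders n = 3 does not enter)

35/2


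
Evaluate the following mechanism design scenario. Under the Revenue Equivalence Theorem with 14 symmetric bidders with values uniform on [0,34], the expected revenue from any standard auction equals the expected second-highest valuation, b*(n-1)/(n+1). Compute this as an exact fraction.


Step 1: By Revenue Equivalence, expected revenue = b*(n-1)/(n+1)
Step 2: Substituting n = 14, b = 34
Step 3: Revenue = 34*(14-1)/(14+1) = 34*13/15
Step 4: Revenue = 442/15

442/15


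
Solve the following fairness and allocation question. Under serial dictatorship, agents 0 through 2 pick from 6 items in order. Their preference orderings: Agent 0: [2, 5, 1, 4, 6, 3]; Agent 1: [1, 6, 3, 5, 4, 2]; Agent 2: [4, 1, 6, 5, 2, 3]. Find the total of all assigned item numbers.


Step 1: Agent 0 picks item 2
Step 2: Agent 1 picks item 1
Step 3: Agent 2 picks item 4
Step 4: Sum = 2 + 1 + 4 = 7

7


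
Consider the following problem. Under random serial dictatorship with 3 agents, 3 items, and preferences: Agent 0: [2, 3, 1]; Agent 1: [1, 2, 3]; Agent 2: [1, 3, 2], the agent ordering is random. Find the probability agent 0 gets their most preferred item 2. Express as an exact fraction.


Step 1: Agent 0 wants item 2
Step 2: There are 6 possible orderings of agents
Step 3: In 5 orderings, agent 0 gets item 2
Step 4: Probability = 5/6

5/6


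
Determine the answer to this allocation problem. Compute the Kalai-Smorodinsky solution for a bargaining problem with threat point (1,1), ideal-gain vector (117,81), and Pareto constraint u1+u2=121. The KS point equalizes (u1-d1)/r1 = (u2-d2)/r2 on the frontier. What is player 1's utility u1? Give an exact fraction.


Step 1: At the KS point, (u1-d1)/r1 = (u2-d2)/r2 = t and u1+u2 = 121
Step 2: u1 = d1 + r1*t and u2 = d2 + r2*t, so (d1 + r1*t) + (d2 + r2*t) = 121
Step 3: t = (121 - 1 - 1)/(117 + 81) = 119/198
Step 4: u1 = d1 + r1*t = 1 + 117 * 119/198 = 1569/22
Step 5: (Check: u2 = d2 + r2*t = 1093/22; u1+u2 = 1569/22 + 1093/22 = 121, on the frontier.)

1569/22


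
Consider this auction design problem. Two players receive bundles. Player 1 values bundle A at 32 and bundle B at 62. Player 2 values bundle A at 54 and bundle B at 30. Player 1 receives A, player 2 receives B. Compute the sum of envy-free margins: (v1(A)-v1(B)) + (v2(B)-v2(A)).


Step 1: Player 1's margin = v1(A) - v1(B) = 32 - 62 = -30
Step 2: Player 2's margin = v2(B) - v2(A) = 30 - 54 = -24
Step 3: Total margin = -30 + -24 = -54

-54


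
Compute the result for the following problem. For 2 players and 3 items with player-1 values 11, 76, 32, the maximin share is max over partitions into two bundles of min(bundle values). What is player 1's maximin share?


Step 1: Item values = 11, 76, 32
Step 2: Enumerate all 2-bundle partitions and take the smaller bundle:
  Partition 1: {11} vs {76,32} -> bundles 11, 108; min = 11
  Partition 2: {76} vs {11,32} -> bundles 76, 43; min = 43
  Partition 3: {32} vs {11,76} -> bundles 32, 87; min = 32
Step 3: MMS = max(11, 43, 32) = 43

43


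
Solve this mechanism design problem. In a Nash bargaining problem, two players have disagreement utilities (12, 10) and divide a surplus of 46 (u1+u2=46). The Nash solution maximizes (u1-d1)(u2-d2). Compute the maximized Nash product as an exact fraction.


Step 1: The Nash solution splits surplus symmetrically above the disagreement point
Step 2: u1 = (total + d1 - d2)/2 = (46 + 12 - 10)/2 = 24
Step 3: u2 = (total - d1 + d2)/2 = (46 - 12 + 10)/2 = 22
Step 4: Nash product = (24 - 12) * (22 - 10)
Step 5: = 12 * 12 = 144

144


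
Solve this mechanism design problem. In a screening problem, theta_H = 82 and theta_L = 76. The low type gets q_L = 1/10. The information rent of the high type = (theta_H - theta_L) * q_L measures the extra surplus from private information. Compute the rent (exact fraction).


Step 1: theta_H - theta_L = 82 - 76 = 6
Step 2: Information rent = (theta_H - theta_L) * q_L
Step 3: = 6 * 1/10
Step 4: = 3/5

3/5


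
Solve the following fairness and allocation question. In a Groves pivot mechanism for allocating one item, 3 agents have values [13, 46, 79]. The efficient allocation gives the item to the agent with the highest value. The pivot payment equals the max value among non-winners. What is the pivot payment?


Step 1: The efficient winner is agent 2 with value 79
Step 2: Other agents' values: [13, 46]
Step 3: Pivot payment = max(others) = 46
Step 4: The winner pays 46

46


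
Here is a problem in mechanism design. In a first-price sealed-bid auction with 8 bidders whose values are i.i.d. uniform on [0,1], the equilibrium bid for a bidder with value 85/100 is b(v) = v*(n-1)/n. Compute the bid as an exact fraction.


Step 1: The symmetric BNE bidding function is b(v) = v * (n-1) / n
Step 2: Substitute v = 17/20 and n = 8
Step 3: b = 17/20 * 7/8
Step 4: b = 119/160

119/160


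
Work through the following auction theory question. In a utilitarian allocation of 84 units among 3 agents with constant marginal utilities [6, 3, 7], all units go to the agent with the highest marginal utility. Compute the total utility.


Step 1: The marginal utilities are [6, 3, 7]
Step 2: The highest marginal utility is 7
Step 3: All 84 units go to that agent
Step 4: Total utility = 7 * 84 = 588

588


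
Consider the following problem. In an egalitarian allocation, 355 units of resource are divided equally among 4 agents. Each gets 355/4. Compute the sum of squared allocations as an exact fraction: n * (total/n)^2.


Step 1: Each agent's share = 355/4
Step 2: Square of each share = (355/4)^2 = 126025/16
Step 3: Sum of squares = 4 * 126025/16 = 126025/4

126025/4


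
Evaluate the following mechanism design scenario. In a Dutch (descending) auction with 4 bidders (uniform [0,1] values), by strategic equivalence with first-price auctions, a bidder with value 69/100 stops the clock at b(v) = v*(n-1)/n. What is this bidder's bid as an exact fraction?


Step 1: Dutch auctions are strategically equivalent to first-price auctions
Step 2: The equilibrium bid is b(v) = v*(n-1)/n
Step 3: b = 69/100 * 3/4
Step 4: b = 207/400

207/400


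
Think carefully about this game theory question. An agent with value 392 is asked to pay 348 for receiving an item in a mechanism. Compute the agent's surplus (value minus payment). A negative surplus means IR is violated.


Step 1: Surplus = value - payment = 392 - 348 = 44
Step 2: IR is satisfied (surplus >= 0)

44


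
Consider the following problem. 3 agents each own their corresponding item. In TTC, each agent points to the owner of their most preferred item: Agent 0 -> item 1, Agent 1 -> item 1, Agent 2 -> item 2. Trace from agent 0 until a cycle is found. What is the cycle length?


Step 1: Trace the pointer graph from agent 0: 0 -> 1 -> 1
Step 2: A cycle is detected when we revisit agent 1
Step 3: The cycle is: 1 -> 1
Step 4: Cycle length = 1

1


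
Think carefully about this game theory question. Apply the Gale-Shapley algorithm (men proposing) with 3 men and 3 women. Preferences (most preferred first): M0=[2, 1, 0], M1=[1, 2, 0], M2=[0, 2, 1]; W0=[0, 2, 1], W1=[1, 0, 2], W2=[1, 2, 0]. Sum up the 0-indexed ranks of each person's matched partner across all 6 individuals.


Step 1: Run Gale-Shapley (men propose, women hold best offer):
  M0 proposes to W2; she accepts
  M1 proposes to W1; she accepts
  M2 proposes to W0; she accepts
Step 2: Final matching: W0-M2, W1-M1, W2-M0
Step 3: 0-indexed ranks (man's rank of his match, then woman's): 0 + 1 + 0 + 0 + 0 + 2
Step 4: Total rank sum = 3

3


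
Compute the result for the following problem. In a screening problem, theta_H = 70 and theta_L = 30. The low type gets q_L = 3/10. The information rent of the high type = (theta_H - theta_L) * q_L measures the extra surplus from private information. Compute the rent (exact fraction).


Step 1: theta_H - theta_L = 70 - 30 = 40
Step 2: Information rent = (theta_H - theta_L) * q_L
Step 3: = 40 * 3/10
Step 4: = 12

12


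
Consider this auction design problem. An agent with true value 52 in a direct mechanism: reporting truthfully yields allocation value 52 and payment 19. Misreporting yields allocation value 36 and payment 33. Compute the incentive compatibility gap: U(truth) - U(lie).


Step 1: U(truth) = value - payment = 52 - 19 = 33
Step 2: U(lie) = allocation - payment = 36 - 33 = 3
Step 3: IC gap = 33 - 3 = 30

30


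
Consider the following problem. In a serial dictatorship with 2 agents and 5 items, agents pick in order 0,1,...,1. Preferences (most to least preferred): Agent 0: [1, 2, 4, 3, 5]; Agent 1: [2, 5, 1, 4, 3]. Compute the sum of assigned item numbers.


Step 1: Agent 0 picks item 1
Step 2: Agent 1 picks item 2
Step 3: Sum = 1 + 2 = 3

3


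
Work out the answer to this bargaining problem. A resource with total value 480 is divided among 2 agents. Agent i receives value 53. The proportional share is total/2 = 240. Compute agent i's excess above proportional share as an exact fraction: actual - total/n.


Step 1: Proportional share = 480/2 = 240
Step 2: Agent's actual allocation = 53
Step 3: Excess = 53 - 240 = -187

-187


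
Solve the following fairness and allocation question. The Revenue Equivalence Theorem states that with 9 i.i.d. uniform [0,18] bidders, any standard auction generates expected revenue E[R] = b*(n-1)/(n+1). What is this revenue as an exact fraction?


Step 1: By Revenue Equivalence, expected revenue = b*(n-1)/(n+1)
Step 2: Substituting n = 9, b = 18
Step 3: Revenue = 18*(9-1)/(9+1) = 18*8/10
Step 4: Revenue = 144/10 = 72/5

72/5


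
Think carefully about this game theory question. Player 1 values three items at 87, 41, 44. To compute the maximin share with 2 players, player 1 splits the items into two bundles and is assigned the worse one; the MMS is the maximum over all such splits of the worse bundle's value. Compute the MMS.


Step 1: Item values = 87, 41, 44
Step 2: Enumerate all 2-bundle partitions and take the smaller bundle:
  Partition 1: {87} vs {41,44} -> bundles 87, 85; min = 85
  Partition 2: {41} vs {87,44} -> bundles 41, 131; min = 41
  Partition 3: {44} vs {87,41} -> bundles 44, 128; min = 44
Step 3: MMS = max(85, 41, 44) = 85

85


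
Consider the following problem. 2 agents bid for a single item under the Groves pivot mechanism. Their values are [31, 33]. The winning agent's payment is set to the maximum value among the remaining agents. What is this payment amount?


Step 1: The efficient winner is agent 1 with value 33
Step 2: Other agents' values: [31]
Step 3: Pivot payment = max(others) = 31
Step 4: The winner pays 31

31


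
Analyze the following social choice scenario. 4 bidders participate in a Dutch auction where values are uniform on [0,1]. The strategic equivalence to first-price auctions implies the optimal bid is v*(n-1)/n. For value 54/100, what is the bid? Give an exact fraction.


Step 1: Dutch auctions are strategically equivalent to first-price auctions
Step 2: The equilibrium bid is b(v) = v*(n-1)/n
Step 3: b = 27/50 * 3/4
Step 4: b = 81/200

81/200


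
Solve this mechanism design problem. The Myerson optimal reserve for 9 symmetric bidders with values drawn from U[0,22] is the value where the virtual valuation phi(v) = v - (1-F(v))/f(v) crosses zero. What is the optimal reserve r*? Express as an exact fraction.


Step 1: For U[0,22], F(v) = v/22 and f(v) = 1/22
Step 2: phi(v) = v - (1 - v/22)/(1/22) = v - (22 - v) = 2v - 22
Step 3: Set phi(r*) = 0: 2r* - 22 = 0
Step 4: r* = 22/2 = 11 (the number of bidders n = 9 does not enter)

11


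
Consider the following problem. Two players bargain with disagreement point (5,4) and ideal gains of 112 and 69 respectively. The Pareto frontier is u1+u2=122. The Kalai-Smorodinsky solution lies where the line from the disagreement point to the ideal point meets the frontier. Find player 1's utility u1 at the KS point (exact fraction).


Step 1: At the KS point, (u1-d1)/r1 = (u2-d2)/r2 = t and u1+u2 = 122
Step 2: u1 = d1 + r1*t and u2 = d2 + r2*t, so (d1 + r1*t) + (d2 + r2*t) = 122
Step 3: t = (122 - 5 - 4)/(112 + 69) = 113/181
Step 4: u1 = d1 + r1*t = 5 + 112 * 113/181 = 13561/181
Step 5: (Check: u2 = d2 + r2*t = 8521/181; u1+u2 = 13561/181 + 8521/181 = 122, on the frontier.)

13561/181


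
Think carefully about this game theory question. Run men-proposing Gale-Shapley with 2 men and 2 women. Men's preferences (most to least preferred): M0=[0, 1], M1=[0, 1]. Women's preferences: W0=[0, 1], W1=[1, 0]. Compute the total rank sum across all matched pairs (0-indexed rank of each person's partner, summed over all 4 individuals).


Step 1: Run Gale-Shapley (men propose, women hold best offer):
  M0 proposes to W0; she accepts
  M1 proposes to W0; rejected
  M1 proposes to W1; she accepts
Step 2: Final matching: W0-M0, W1-M1
Step 3: 0-indexed ranks (man's rank of his match, then woman's): 0 + 0 + 1 + 0
Step 4: Total rank sum = 1

1


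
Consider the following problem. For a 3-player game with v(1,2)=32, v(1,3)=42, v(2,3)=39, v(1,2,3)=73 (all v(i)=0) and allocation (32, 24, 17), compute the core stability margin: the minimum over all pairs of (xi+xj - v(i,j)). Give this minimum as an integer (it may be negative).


Step 1: Slack for coalition (1,2): x1+x2 - v12 = 56 - 32 = 24
Step 2: Slack for coalition (1,3): x1+x3 - v13 = 49 - 42 = 7
Step 3: Slack for coalition (2,3): x2+x3 - v23 = 41 - 39 = 2
Step 4: Minimum slack = min(24, 7, 2) = 2, attained by (2,3); no pair can gain by deviating, so the allocation is in the core

2


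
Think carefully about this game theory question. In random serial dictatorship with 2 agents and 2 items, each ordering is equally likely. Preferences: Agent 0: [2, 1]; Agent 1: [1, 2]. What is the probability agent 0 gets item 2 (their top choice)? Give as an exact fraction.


Step 1: Agent 0 wants item 2
Step 2: There are 2 possible orderings of agents
Step 3: In 2 orderings, agent 0 gets item 2
Step 4: Probability = 2/2 = 1

1


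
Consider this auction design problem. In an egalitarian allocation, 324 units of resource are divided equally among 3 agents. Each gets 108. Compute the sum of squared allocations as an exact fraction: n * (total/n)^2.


Step 1: Each agent's share = 324/3 = 108
Step 2: Square of each share = (108)^2 = 11664
Step 3: Sum of squares = 3 * 11664 = 34992

34992


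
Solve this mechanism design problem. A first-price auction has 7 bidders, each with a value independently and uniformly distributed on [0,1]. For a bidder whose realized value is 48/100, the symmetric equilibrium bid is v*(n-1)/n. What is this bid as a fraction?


Step 1: The symmetric BNE bidding function is b(v) = v * (n-1) / n
Step 2: Substitute v = 12/25 and n = 7
Step 3: b = 12/25 * 6/7
Step 4: b = 72/175

72/175


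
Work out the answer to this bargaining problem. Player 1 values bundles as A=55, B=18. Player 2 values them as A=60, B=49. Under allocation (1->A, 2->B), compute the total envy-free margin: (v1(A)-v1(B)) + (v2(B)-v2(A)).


Step 1: Player 1's margin = v1(A) - v1(B) = 55 - 18 = 37
Step 2: Player 2's margin = v2(B) - v2(A) = 49 - 60 = -11
Step 3: Total margin = 37 + -11 = 26

26


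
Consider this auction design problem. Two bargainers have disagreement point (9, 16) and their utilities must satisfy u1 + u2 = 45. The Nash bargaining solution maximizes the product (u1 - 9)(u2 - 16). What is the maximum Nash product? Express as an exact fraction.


Step 1: The Nash solution splits surplus symmetrically above the disagreement point
Step 2: u1 = (total + d1 - d2)/2 = (45 + 9 - 16)/2 = 19
Step 3: u2 = (total - d1 + d2)/2 = (45 - 9 + 16)/2 = 26
Step 4: Nash product = (19 - 9) * (26 - 16)
Step 5: = 10 * 10 = 100

100


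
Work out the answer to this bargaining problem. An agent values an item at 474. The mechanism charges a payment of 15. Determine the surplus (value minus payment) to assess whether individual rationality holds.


Step 1: Surplus = value - payment = 474 - 15 = 459
Step 2: IR is satisfied (surplus >= 0)

459


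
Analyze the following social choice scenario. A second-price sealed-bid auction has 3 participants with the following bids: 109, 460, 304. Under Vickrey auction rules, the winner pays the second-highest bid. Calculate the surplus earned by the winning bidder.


Step 1: Sort bids in descending order: 460, 304, 109
Step 2: The winning bid is the highest: 460
Step 3: The payment equals the second-highest bid: 304
Step 4: Surplus = winner's bid - payment = 460 - 304 = 156

156


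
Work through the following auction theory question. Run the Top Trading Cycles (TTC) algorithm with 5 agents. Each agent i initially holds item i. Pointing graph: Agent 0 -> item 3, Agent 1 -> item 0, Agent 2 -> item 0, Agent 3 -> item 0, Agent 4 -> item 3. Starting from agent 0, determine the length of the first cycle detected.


Step 1: Trace the pointer graph from agent 0: 0 -> 3 -> 0
Step 2: A cycle is detected when we revisit agent 0
Step 3: The cycle is: 0 -> 3 -> 0
Step 4: Cycle length = 2

2


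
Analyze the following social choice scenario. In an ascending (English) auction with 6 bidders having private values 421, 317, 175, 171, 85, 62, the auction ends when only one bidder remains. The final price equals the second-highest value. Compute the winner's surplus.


Step 1: Identify the highest value: 421
Step 2: Identify the second-highest value: 317
Step 3: The final price = second-highest value = 317
Step 4: Surplus = 421 - 317 = 104

104


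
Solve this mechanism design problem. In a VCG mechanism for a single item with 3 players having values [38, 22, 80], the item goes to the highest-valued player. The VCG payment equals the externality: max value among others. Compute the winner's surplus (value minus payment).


Step 1: The winner is the agent with the highest value: agent 2 with value 80
Step 2: Values of other agents: [38, 22]
Step 3: VCG payment = max of others' values = 38
Step 4: Surplus = 80 - 38 = 42

42


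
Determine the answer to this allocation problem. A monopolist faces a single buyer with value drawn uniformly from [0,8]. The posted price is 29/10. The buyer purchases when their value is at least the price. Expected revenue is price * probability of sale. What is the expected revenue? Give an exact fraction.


Step 1: Posted price r = 29/10, value support [0,8]
Step 2: P(v >= r) = (8 - 29/10)/8 = 51/80
Step 3: Expected revenue = r * P(v >= r) = 29/10 * 51/80
Step 4: Revenue = 1479/800

1479/800


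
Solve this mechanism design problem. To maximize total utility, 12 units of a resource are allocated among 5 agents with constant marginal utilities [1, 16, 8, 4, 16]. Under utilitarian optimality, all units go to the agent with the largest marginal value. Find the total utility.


Step 1: The marginal utilities are [1, 16, 8, 4, 16]
Step 2: The highest marginal utility is 16
Step 3: All 12 units go to that agent
Step 4: Total utility = 16 * 12 = 192

192


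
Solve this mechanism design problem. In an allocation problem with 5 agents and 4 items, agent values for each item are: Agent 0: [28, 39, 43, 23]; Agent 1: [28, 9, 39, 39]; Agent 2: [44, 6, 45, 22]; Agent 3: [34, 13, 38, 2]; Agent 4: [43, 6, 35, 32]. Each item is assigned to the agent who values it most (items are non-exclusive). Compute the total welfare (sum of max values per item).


Step 1: For each item, find the maximum value among all agents.
Step 2: Item 0 -> Agent 2 (value 44)
Step 3: Item 1 -> Agent 0 (value 39)
Step 4: Item 2 -> Agent 2 (value 45)
Step 5: Item 3 -> Agent 1 (value 39)
Step 6: Total welfare = 44 + 39 + 45 + 39 = 167

167


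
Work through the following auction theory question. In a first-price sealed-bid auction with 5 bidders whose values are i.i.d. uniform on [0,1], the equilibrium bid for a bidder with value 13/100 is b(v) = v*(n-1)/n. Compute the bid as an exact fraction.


Step 1: The symmetric BNE bidding function is b(v) = v * (n-1) / n
Step 2: Substitute v = 13/100 and n = 5
Step 3: b = 13/100 * 4/5
Step 4: b = 13/125

13/125


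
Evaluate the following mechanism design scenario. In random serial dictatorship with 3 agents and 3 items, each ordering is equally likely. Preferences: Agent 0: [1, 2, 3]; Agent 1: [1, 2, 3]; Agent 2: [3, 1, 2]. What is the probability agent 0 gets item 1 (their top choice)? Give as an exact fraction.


Step 1: Agent 0 wants item 1
Step 2: There are 6 possible orderings of agents
Step 3: In 3 orderings, agent 0 gets item 1
Step 4: Probability = 3/6 = 1/2

1/2


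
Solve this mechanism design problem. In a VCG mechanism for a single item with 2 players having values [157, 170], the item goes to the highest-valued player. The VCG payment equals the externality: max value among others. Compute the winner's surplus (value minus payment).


Step 1: The winner is the agent with the highest value: agent 1 with value 170
Step 2: Values of other agents: [157]
Step 3: VCG payment = max of others' values = 157
Step 4: Surplus = 170 - 157 = 13

13


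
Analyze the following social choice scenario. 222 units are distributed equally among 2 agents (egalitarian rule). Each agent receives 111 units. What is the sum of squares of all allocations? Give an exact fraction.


Step 1: Each agent's share = 222/2 = 111
Step 2: Square of each share = (111)^2 = 12321
Step 3: Sum of squares = 2 * 12321 = 24642

24642


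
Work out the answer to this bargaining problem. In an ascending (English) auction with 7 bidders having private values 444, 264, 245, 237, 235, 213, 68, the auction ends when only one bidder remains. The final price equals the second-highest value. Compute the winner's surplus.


Step 1: Identify the highest value: 444
Step 2: Identify the second-highest value: 264
Step 3: The final price = second-highest value = 264
Step 4: Surplus = 444 - 264 = 180

180


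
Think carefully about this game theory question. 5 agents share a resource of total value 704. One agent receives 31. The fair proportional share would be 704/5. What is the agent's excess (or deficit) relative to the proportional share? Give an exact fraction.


Step 1: Proportional share = 704/5
Step 2: Agent's actual allocation = 31
Step 3: Excess = 31 - 704/5 = -549/5

-549/5


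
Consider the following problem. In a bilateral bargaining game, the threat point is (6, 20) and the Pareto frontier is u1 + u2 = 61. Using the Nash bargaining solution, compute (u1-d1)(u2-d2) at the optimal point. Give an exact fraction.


Step 1: The Nash solution splits surplus symmetrically above the disagreement point
Step 2: u1 = (total + d1 - d2)/2 = (61 + 6 - 20)/2 = 47/2
Step 3: u2 = (total - d1 + d2)/2 = (61 - 6 + 20)/2 = 75/2
Step 4: Nash product = (47/2 - 6) * (75/2 - 20)
Step 5: = 35/2 * 35/2 = 1225/4

1225/4


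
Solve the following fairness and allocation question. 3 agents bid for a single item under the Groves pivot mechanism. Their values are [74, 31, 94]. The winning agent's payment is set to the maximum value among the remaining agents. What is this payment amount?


Step 1: The efficient winner is agent 2 with value 94
Step 2: Other agents' values: [74, 31]
Step 3: Pivot payment = max(others) = 74
Step 4: The winner pays 74

74


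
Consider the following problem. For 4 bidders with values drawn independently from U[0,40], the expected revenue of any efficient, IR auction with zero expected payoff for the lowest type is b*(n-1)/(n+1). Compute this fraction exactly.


Step 1: By Revenue Equivalence, expected revenue = b*(n-1)/(n+1)
Step 2: Substituting n = 4, b = 40
Step 3: Revenue = 40*(4-1)/(4+1) = 40*3/5
Step 4: Revenue = 120/5 = 24

24


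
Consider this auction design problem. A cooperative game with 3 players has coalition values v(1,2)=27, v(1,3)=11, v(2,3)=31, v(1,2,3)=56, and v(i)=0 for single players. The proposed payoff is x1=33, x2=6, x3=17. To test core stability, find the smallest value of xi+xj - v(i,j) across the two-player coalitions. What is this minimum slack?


Step 1: Slack for coalition (1,2): x1+x2 - v12 = 39 - 27 = 12
Step 2: Slack for coalition (1,3): x1+x3 - v13 = 50 - 11 = 39
Step 3: Slack for coalition (2,3): x2+x3 - v23 = 23 - 31 = -8
Step 4: Minimum slack = min(12, 39, -8) = -8, attained by (2,3); coalition (2,3) can block (slack < 0), so the allocation is not in the core

-8


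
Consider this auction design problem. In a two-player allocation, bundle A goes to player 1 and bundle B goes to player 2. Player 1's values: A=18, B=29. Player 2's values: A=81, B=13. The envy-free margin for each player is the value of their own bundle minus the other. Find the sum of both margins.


Step 1: Player 1's margin = v1(A) - v1(B) = 18 - 29 = -11
Step 2: Player 2's margin = v2(B) - v2(A) = 13 - 81 = -68
Step 3: Total margin = -11 + -68 = -79

-79


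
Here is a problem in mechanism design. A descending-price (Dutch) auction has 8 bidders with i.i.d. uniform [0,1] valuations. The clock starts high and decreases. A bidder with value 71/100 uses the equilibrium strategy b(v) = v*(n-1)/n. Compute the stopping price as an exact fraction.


Step 1: Dutch auctions are strategically equivalent to first-price auctions
Step 2: The equilibrium bid is b(v) = v*(n-1)/n
Step 3: b = 71/100 * 7/8
Step 4: b = 497/800

497/800


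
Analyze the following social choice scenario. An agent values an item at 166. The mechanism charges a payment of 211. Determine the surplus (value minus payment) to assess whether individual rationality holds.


Step 1: Surplus = value - payment = 166 - 211 = -45
Step 2: IR is violated (surplus < 0)

-45


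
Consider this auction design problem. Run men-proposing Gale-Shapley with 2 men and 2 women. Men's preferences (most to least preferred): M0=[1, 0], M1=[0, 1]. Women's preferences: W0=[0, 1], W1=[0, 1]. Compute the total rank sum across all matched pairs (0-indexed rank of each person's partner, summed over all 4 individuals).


Step 1: Run Gale-Shapley (men propose, women hold best offer):
  M0 proposes to W1; she accepts
  M1 proposes to W0; she accepts
Step 2: Final matching: W0-M1, W1-M0
Step 3: 0-indexed ranks (man's rank of his match, then woman's): 0 + 1 + 0 + 0
Step 4: Total rank sum = 1

1


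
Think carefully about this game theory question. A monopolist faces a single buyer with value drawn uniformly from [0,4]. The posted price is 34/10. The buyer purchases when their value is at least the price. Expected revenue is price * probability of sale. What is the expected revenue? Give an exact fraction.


Step 1: Posted price r = 17/5, value support [0,4]
Step 2: P(v >= r) = (4 - 17/5)/4 = 3/20
Step 3: Expected revenue = r * P(v >= r) = 17/5 * 3/20
Step 4: Revenue = 51/100

51/100
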